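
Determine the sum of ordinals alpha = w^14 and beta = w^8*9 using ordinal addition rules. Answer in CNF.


Ordinal addition w^14 + w^8*9:
Leading exponent of alpha (14) > leading exponent of beta (8).
Since alpha's term has higher exponent than beta's leading term,
the sum is simply alpha followed by beta.
Result = w^14 + w^8*9

w^14 + w^8*9


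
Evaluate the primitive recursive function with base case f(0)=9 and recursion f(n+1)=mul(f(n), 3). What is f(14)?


f(0) = 9
f(1) = mul(f(0), 3) = mul(9, 3) = 27
f(2) = mul(f(1), 3) = mul(27, 3) = 81
f(3) = mul(f(2), 3) = mul(81, 3) = 243
f(4) = mul(f(3), 3) = mul(243, 3) = 729
f(5) = mul(f(4), 3) = mul(729, 3) = 2187
f(6) = mul(f(5), 3) = mul(2187, 3) = 6561
f(7) = mul(f(6), 3) = mul(6561, 3) = 19683
f(8) = mul(f(7), 3) = mul(19683, 3) = 59049
f(9) = mul(f(8), 3) = mul(59049, 3) = 177147
f(10) = mul(f(9), 3) = mul(177147, 3) = 531441
f(11) = mul(f(10), 3) = mul(531441, 3) = 1594323
f(12) = mul(f(11), 3) = mul(1594323, 3) = 4782969
f(13) = mul(f(12), 3) = mul(4782969, 3) = 14348907
f(14) = mul(f(13), 3) = mul(14348907, 3) = 43046721


43046721


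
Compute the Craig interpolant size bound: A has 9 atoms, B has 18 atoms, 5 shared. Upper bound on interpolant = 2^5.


Shared atoms = 5
Craig interpolant size bound = 2^5
= 32

32


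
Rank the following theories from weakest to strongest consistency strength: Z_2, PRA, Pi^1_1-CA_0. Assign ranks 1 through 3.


Ordering by consistency strength:
1. PRA
2. Pi^1_1-CA_0
3. Z_2


Z_2=3, PRA=1, Pi^1_1-CA_0=2


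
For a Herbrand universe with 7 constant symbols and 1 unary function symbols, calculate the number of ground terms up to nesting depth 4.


Herbrand terms by depth:
Depth 0: 7 constants
Depth 1: 7 new terms (running total: 14)
Depth 2: 7 new terms (running total: 21)
Depth 3: 7 new terms (running total: 28)
Depth 4: 7 new terms (running total: 35)
Total distinct ground terms = 35

35


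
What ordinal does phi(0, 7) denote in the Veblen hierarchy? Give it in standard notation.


phi(0, 7):
phi(0, beta) = omega^beta by definition.
phi(0, 7) = omega^7

omega^7


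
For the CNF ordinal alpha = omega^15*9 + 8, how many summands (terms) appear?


CNF: omega^15*9 + 8
Count the summands separated by '+':
  term 1: omega^15*9
  term 2: 8
Total terms = 2

2


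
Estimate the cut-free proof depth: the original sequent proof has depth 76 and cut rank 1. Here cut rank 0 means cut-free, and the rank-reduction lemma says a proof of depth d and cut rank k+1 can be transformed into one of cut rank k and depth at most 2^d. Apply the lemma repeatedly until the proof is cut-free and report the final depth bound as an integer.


Each rank reduction sends depth d to at most 2^d; cut rank r needs r reductions.
2_0(76) = 76
2_1(76) = 2^76 = 75557863725914323419136
Cut-free depth bound = 75557863725914323419136

75557863725914323419136


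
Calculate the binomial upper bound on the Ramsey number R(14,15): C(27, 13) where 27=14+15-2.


R(14,15) <= C(14+15-2, 14-1) = C(27, 13)
C(27, 13) = 27! / (13! * 14!)
= 20058300

20058300


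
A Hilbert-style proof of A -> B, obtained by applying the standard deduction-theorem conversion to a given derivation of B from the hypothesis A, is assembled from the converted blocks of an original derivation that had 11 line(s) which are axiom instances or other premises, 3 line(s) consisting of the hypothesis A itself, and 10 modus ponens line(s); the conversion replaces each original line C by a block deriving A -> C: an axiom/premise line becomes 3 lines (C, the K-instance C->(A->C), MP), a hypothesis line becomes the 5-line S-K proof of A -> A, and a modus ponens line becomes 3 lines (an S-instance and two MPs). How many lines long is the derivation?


Deduction-theorem conversion, block by block:
- 11 axiom/premise lines -> 3 lines each = 33
- 3 hypothesis lines -> 5 lines each (identity proof A->A) = 15
- 10 MP lines -> 3 lines each (S-instance, MP, MP) = 30
Total = 33 + 15 + 30 = 78 lines.

78


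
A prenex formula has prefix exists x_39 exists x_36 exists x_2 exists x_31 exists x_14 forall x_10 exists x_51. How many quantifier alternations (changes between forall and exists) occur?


Walk the prefix and count type changes:
  position 1: exists -> exists
  position 2: exists -> exists
  position 3: exists -> exists
  position 4: exists -> exists
  position 5: exists -> forall <-- alternation
  position 6: forall -> exists <-- alternation
Total alternations = 2

2


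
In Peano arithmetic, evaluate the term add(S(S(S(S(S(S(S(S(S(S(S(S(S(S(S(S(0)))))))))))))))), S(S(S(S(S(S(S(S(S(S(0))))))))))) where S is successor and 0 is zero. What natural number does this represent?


add(S^16(0), S^10(0)):
S^16(0) = 16
S^10(0) = 10
16 + 10 = 26

26


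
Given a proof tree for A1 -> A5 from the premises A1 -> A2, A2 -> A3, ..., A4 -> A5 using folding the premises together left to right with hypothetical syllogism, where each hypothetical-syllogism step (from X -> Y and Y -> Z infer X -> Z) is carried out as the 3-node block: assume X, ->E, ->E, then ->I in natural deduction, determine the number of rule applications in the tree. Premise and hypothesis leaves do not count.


There are 4 premises in the chain. The first HS step combines premises 1 and 2; each further premise needs one more HS step.
So 4 premises require 4 - 1 = 3 hypothetical-syllogism steps.
Each HS step uses 3 inference nodes (->E, ->E, ->I).
3 * 3 = 9 total inference nodes.

9


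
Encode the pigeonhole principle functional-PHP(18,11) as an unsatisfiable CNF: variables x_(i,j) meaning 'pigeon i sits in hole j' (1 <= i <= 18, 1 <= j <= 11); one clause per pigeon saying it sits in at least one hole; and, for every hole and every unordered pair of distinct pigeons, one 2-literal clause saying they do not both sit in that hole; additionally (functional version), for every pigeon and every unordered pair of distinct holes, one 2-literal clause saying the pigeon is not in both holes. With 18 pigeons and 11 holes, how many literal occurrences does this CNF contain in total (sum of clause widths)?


functional-PHP(18,11): 18 pigeons, 11 holes, 18*11 = 198 variables.
- pigeon clauses: one per pigeon -> 18 clauses of width 11 -> 198 literals
- hole clauses: 11 holes * C(18,2) = 11 * 153 -> 1683 clauses of width 2 -> 3366 literals
- functional clauses: 18 pigeons * C(11,2) = 18 * 55 -> 990 clauses of width 2 -> 1980 literals
Total literal occurrences = 198 + 3366 + 1980 = 5544

5544


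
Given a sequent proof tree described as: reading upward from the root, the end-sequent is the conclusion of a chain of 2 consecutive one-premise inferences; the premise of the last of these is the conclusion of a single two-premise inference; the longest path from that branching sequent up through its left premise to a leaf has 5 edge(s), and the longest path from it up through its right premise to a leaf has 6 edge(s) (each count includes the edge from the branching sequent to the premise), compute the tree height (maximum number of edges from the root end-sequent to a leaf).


Longest path through the left premise: 5 edges (measured from the branching sequent)
Longest path through the right premise: 6 edges
Height of the subtree rooted at the branching sequent: max(5, 6) = 6
The branching sequent sits 2 edges above the root (the chain of one-premise inferences), so height = 6 + 2 = 8

8


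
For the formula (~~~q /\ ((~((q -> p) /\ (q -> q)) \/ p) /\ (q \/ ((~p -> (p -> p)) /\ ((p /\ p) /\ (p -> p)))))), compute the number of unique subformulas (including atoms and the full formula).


Formula: (~~~q /\ ((~((q -> p) /\ (q -> q)) \/ p) /\ (q \/ ((~p -> (p -> p)) /\ ((p /\ p) /\ (p -> p))))))
Subformulas found:
  1. p
  2. q
  3. ~p
  4. ~q
  5. ~~q
  6. ~~~q
  7. (q -> p)
  8. (q -> q)
  9. (p -> p)
  10. (p /\ p)
  11. (~p -> (p -> p))
  12. ((q -> p) /\ (q -> q))
  13. ((p /\ p) /\ (p -> p))
  14. ~((q -> p) /\ (q -> q))
  15. (~((q -> p) /\ (q -> q)) \/ p)
  16. ((~p -> (p -> p)) /\ ((p /\ p) /\ (p -> p)))
  17. (q \/ ((~p -> (p -> p)) /\ ((p /\ p) /\ (p -> p))))
  18. ((~((q -> p) /\ (q -> q)) \/ p) /\ (q \/ ((~p -> (p -> p)) /\ ((p /\ p) /\ (p -> p)))))
  19. (~~~q /\ ((~((q -> p) /\ (q -> q)) \/ p) /\ (q \/ ((~p -> (p -> p)) /\ ((p /\ p) /\ (p -> p))))))
Total distinct subformulas = 19

19


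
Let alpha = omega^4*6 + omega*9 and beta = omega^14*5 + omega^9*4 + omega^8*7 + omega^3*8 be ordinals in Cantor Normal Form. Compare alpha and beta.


Compare term by term from highest exponent:
alpha = omega^4*6 + omega*9
beta = omega^14*5 + omega^9*4 + omega^8*7 + omega^3*8
Term 1: alpha has omega^4*6, beta has omega^14*5
Term 2: alpha has omega^1*9, beta has omega^9*4
Term 3: alpha has omega^0*0, beta has omega^8*7
Term 4: alpha has omega^0*0, beta has omega^3*8
Result: alpha < beta

alpha < beta


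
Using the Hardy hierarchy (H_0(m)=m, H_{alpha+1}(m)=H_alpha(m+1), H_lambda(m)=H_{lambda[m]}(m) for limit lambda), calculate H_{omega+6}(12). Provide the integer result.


H_{omega+6}(12):
Unwind the 6 successor steps: H_{omega+6}(12) = H_omega(12+6) = H_omega(18).
H_omega(m) = H_m(m) = m + m = 2m.
Result = 2 * 18 = 36

36


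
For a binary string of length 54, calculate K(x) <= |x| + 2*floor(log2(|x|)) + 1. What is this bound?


floor(log2(54)) = 5
2 * 5 = 10
K(x) <= 54 + 10 + 1 = 65

65


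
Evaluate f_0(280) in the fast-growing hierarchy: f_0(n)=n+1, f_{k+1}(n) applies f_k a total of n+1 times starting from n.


f_0(280) = 280 + 1 = 281

281


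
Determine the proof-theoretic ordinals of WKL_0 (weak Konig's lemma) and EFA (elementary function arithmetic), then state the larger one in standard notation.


Proof-theoretic ordinal of WKL_0 (weak Konig's lemma): omega^omega
Proof-theoretic ordinal of EFA (elementary function arithmetic): omega^3
Comparing: omega^3 < omega^omega.
The larger ordinal is omega^omega (from WKL_0 (weak Konig's lemma)).

omega^omega


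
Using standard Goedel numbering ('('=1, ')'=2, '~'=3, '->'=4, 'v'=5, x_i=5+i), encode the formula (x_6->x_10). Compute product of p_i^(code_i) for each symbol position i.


Formula: (x_6->x_10)
Symbol codes: [1, 11, 4, 15, 2]
Primes: [2, 3, 5, 7, 11]
p_1^1 = 2^1 = 2
p_2^11 = 3^11 = 177147
p_3^4 = 5^4 = 625
p_4^15 = 7^15 = 4747561509943
p_5^2 = 11^2 = 121
Product = 127203712168783233926250

127203712168783233926250


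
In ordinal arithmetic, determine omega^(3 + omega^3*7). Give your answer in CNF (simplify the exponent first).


omega^(3 + omega^3*7):
In ordinal addition a term is absorbed by a following term of strictly larger exponent: 0 < 3, so 3 + omega^3*7 = omega^3*7.
omega raised to a CNF ordinal is a single CNF term: Result = omega^(omega^3*7)

omega^(omega^3*7)


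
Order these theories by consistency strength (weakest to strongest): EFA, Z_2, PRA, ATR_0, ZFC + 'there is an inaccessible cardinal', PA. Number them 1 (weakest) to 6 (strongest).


Ordering by consistency strength:
1. EFA
2. PRA
3. PA
4. ATR_0
5. Z_2
6. ZFC + 'there is an inaccessible cardinal'


EFA=1, Z_2=5, PRA=2, ATR_0=4, ZFC + 'there is an inaccessible cardinal'=6, PA=3


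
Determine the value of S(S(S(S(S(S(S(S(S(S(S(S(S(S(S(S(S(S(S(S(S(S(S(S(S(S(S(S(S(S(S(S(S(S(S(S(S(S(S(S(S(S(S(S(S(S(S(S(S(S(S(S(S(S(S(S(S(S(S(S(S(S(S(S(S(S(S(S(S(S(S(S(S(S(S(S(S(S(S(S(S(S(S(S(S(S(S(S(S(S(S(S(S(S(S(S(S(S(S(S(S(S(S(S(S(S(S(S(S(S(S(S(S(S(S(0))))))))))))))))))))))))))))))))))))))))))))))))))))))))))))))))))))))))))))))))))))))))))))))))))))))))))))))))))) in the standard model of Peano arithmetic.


Counting successors applied to 0:
115 applications of S to 0 = 115

115


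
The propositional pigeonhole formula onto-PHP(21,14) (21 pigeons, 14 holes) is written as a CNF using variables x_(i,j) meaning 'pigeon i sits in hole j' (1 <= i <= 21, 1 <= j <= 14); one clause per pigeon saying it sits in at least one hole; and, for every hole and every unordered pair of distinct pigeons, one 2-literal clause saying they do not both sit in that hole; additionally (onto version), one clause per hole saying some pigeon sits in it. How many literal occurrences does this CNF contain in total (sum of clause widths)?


onto-PHP(21,14): 21 pigeons, 14 holes, 21*14 = 294 variables.
- pigeon clauses: one per pigeon -> 21 clauses of width 14 -> 294 literals
- hole clauses: 14 holes * C(21,2) = 14 * 210 -> 2940 clauses of width 2 -> 5880 literals
- onto clauses: one per hole -> 14 clauses of width 21 -> 294 literals
Total literal occurrences = 294 + 5880 + 294 = 6468

6468


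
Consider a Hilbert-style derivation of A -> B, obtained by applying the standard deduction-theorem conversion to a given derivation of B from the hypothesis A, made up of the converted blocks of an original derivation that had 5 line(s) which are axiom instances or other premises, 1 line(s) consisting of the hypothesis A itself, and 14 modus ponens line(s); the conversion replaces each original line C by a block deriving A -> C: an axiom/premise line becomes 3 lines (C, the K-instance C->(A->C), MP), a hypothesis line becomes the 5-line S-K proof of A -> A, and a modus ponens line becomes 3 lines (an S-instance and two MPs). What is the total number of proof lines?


Deduction-theorem conversion, block by block:
- 5 axiom/premise lines -> 3 lines each = 15
- 1 hypothesis lines -> 5 lines each (identity proof A->A) = 5
- 14 MP lines -> 3 lines each (S-instance, MP, MP) = 42
Total = 15 + 5 + 42 = 62 lines.

62


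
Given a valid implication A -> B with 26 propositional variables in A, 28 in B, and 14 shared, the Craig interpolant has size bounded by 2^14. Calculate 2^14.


Shared atoms = 14
Craig interpolant size bound = 2^14
= 16384

16384


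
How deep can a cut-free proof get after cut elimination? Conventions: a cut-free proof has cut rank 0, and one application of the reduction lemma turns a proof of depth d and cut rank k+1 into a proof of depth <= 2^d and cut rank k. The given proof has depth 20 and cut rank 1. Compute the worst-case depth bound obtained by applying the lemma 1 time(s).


Each rank reduction sends depth d to at most 2^d; cut rank r needs r reductions.
2_0(20) = 20
2_1(20) = 2^20 = 1048576
Cut-free depth bound = 1048576

1048576


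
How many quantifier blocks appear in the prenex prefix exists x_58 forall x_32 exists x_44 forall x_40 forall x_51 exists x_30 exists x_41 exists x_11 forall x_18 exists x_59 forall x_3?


Alternations = 7.
Blocks = alternations + 1 = 8

8


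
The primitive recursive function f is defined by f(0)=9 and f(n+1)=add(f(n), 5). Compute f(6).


f(0) = 9
f(1) = add(f(0), 5) = add(9, 5) = 14
f(2) = add(f(1), 5) = add(14, 5) = 19
f(3) = add(f(2), 5) = add(19, 5) = 24
f(4) = add(f(3), 5) = add(24, 5) = 29
f(5) = add(f(4), 5) = add(29, 5) = 34
f(6) = add(f(5), 5) = add(34, 5) = 39


39


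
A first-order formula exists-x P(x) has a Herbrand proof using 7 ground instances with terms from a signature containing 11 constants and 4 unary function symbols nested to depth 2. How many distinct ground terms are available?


Herbrand terms by depth:
Depth 0: 11 constants
Depth 1: 44 new terms (running total: 55)
Depth 2: 176 new terms (running total: 231)
Total distinct ground terms = 231

231


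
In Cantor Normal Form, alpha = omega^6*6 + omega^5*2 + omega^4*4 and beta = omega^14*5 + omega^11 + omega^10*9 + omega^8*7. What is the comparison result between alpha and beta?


Compare term by term from highest exponent:
alpha = omega^6*6 + omega^5*2 + omega^4*4
beta = omega^14*5 + omega^11 + omega^10*9 + omega^8*7
Term 1: alpha has omega^6*6, beta has omega^14*5
Term 2: alpha has omega^5*2, beta has omega^11*1
Term 3: alpha has omega^4*4, beta has omega^10*9
Term 4: alpha has omega^0*0, beta has omega^8*7
Result: alpha < beta

alpha < beta


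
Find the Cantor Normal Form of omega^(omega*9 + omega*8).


omega^(omega*9 + omega*8):
Both terms of the exponent have the same exponent 1, so they merge: omega*9 + omega*8 = omega*(9+8) = omega*17.
omega raised to a CNF ordinal is a single CNF term: Result = omega^(omega*17)

omega^(omega*17)


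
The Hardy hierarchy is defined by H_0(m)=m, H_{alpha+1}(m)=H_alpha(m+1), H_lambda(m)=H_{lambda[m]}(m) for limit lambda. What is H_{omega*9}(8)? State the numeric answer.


H_{omega*9}(8):
For the Hardy hierarchy, H_{omega*k}(n) = 2^k * n.
2^9 = 512.
512 * 8 = 4096

4096


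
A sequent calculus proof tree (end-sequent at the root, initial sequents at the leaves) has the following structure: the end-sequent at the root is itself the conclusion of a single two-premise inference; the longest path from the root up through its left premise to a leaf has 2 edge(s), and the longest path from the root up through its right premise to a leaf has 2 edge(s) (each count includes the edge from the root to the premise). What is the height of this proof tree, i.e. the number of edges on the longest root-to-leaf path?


Longest path through the left premise: 2 edges (measured from the branching sequent)
Longest path through the right premise: 2 edges
Height of the subtree rooted at the branching sequent: max(2, 2) = 2
The branching sequent is the root itself.
Total height = 2

2


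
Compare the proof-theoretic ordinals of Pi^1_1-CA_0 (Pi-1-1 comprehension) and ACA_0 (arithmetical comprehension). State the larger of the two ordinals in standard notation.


Proof-theoretic ordinal of Pi^1_1-CA_0 (Pi-1-1 comprehension): psi_0(Omega_omega)
Proof-theoretic ordinal of ACA_0 (arithmetical comprehension): epsilon_0
Comparing: epsilon_0 < psi_0(Omega_omega).
The larger ordinal is psi_0(Omega_omega) (from Pi^1_1-CA_0 (Pi-1-1 comprehension)).

psi_0(Omega_omega)


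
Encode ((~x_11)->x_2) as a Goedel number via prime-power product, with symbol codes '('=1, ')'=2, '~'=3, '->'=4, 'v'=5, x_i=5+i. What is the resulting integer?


Formula: ((~x_11)->x_2)
Symbol codes: [1, 1, 3, 16, 2, 4, 7, 2]
Primes: [2, 3, 5, 7, 11, 13, 17, 19]
p_1^1 = 2^1 = 2
p_2^1 = 3^1 = 3
p_3^3 = 5^3 = 125
p_4^16 = 7^16 = 33232930569601
p_5^2 = 11^2 = 121
p_6^4 = 13^4 = 28561
p_7^7 = 17^7 = 410338673
p_8^2 = 19^2 = 361
Product = 12759637453541574059580837515544750

12759637453541574059580837515544750


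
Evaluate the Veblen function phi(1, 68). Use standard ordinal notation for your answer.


phi(1, 68):
phi(1, beta) = epsilon_beta (the beta-th epsilon number).
phi(1, 68) = epsilon_68

epsilon_68


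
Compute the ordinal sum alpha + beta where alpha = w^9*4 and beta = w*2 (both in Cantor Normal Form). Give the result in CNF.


Ordinal addition w^9*4 + w*2:
Leading exponent of alpha (9) > leading exponent of beta (1).
Since alpha's term has higher exponent than beta's leading term,
the sum is simply alpha followed by beta.
Result = w^9*4 + w*2

w^9*4 + w*2


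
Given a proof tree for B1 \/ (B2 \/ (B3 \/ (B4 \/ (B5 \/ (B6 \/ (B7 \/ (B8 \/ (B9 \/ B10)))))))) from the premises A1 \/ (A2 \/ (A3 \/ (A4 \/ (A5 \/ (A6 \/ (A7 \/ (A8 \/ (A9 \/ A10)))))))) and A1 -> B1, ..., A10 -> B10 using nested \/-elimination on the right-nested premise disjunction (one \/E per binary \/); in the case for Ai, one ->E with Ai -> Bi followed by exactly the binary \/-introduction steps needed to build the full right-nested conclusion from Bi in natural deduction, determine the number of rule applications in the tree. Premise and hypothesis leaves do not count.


Constructive dilemma with 10 branches, all disjunctions right-nested:
- \/E: the premise has 9 binary \/, each eliminated once: 9 nodes.
- ->E: one per case (Ai with Ai -> Bi gives Bi): 10 nodes.
- \/I: in case i < n, Bi needs 1 step to form Bi \/ (B(i+1) \/ ...) and then i-1 steps to prepend B(i-1), ..., B1, i.e. i steps; in case i = n, B10 needs 9 prepend steps.
  \/I total = (1 + 2 + ... + 9) + 9 = 45 + 9 = 54 nodes.
Total = 9 + 10 + 54 = 73

73


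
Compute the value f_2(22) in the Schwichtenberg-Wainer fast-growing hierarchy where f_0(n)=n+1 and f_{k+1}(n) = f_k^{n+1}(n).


f_2(22) = f_1^23(22)
f_1(m) = 2m + 1.
Iterating: f_1^k(n) = 2^k*(n+1) - 1.
f_2(22) = 2^23*(22+1) - 1 = 8388608*23 - 1 = 192937983

192937983


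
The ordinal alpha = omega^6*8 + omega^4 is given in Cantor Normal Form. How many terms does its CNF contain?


CNF: omega^6*8 + omega^4
Count the summands separated by '+':
  term 1: omega^6*8
  term 2: omega^4
Total terms = 2

2


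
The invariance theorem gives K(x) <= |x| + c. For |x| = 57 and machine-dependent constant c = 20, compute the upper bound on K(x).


K(x) <= |x| + c = 57 + 20 = 77

77


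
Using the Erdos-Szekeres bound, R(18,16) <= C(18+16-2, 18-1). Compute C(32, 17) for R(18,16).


R(18,16) <= C(18+16-2, 18-1) = C(32, 17)
C(32, 17) = 32! / (17! * 15!)
= 565722720

565722720


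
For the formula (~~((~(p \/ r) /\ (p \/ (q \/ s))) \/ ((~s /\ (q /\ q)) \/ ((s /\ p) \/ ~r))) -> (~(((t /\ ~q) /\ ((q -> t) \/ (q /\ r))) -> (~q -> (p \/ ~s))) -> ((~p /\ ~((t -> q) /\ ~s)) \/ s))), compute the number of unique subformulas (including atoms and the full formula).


Formula: (~~((~(p \/ r) /\ (p \/ (q \/ s))) \/ ((~s /\ (q /\ q)) \/ ((s /\ p) \/ ~r))) -> (~(((t /\ ~q) /\ ((q -> t) \/ (q /\ r))) -> (~q -> (p \/ ~s))) -> ((~p /\ ~((t -> q) /\ ~s)) \/ s)))
Subformulas found:
  1. r
  2. p
  3. q
  4. s
  5. t
  6. ~p
  7. ~s
  8. ~r
  9. ~q
  10. (t -> q)
  11. (q /\ q)
  12. (q -> t)
  13. (q \/ s)
  14. (s /\ p)
  15. (q /\ r)
  16. (p \/ r)
  17. ~(p \/ r)
  18. (t /\ ~q)
  19. (p \/ ~s)
  20. (p \/ (q \/ s))
  21. ((s /\ p) \/ ~r)
  22. (~s /\ (q /\ q))
  23. ((t -> q) /\ ~s)
  24. ~((t -> q) /\ ~s)
  25. (~q -> (p \/ ~s))
  26. ((q -> t) \/ (q /\ r))
  27. (~p /\ ~((t -> q) /\ ~s))
  28. (~(p \/ r) /\ (p \/ (q \/ s)))
  29. ((~p /\ ~((t -> q) /\ ~s)) \/ s)
  30. ((t /\ ~q) /\ ((q -> t) \/ (q /\ r)))
  31. ((~s /\ (q /\ q)) \/ ((s /\ p) \/ ~r))
  32. (((t /\ ~q) /\ ((q -> t) \/ (q /\ r))) -> (~q -> (p \/ ~s)))
  33. ~(((t /\ ~q) /\ ((q -> t) \/ (q /\ r))) -> (~q -> (p \/ ~s)))
  34. ((~(p \/ r) /\ (p \/ (q \/ s))) \/ ((~s /\ (q /\ q)) \/ ((s /\ p) \/ ~r)))
  35. ~((~(p \/ r) /\ (p \/ (q \/ s))) \/ ((~s /\ (q /\ q)) \/ ((s /\ p) \/ ~r)))
  36. ~~((~(p \/ r) /\ (p \/ (q \/ s))) \/ ((~s /\ (q /\ q)) \/ ((s /\ p) \/ ~r)))
  37. (~(((t /\ ~q) /\ ((q -> t) \/ (q /\ r))) -> (~q -> (p \/ ~s))) -> ((~p /\ ~((t -> q) /\ ~s)) \/ s))
  38. (~~((~(p \/ r) /\ (p \/ (q \/ s))) \/ ((~s /\ (q /\ q)) \/ ((s /\ p) \/ ~r))) -> (~(((t /\ ~q) /\ ((q -> t) \/ (q /\ r))) -> (~q -> (p \/ ~s))) -> ((~p /\ ~((t -> q) /\ ~s)) \/ s)))
Total distinct subformulas = 38

38


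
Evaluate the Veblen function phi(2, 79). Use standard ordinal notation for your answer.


phi(2, 79):
phi(2, beta) = zeta_beta (the beta-th zeta number, fixed point of epsilon).
phi(2, 79) = zeta_79

zeta_79


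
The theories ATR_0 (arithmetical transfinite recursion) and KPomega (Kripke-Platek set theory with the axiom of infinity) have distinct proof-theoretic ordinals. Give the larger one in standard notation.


Proof-theoretic ordinal of ATR_0 (arithmetical transfinite recursion): Gamma_0
Proof-theoretic ordinal of KPomega (Kripke-Platek set theory with the axiom of infinity): psi_0(epsilon_{Omega+1})
Comparing: Gamma_0 < psi_0(epsilon_{Omega+1}).
The larger ordinal is psi_0(epsilon_{Omega+1}) (from KPomega (Kripke-Platek set theory with the axiom of infinity)).

psi_0(epsilon_{Omega+1})


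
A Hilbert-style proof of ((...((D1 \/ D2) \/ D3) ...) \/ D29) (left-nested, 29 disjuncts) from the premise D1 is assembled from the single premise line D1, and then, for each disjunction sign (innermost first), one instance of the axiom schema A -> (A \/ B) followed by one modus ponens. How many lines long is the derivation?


Building the left-nested 29-ary disjunction from D1:
- 1 premise line (D1)
- 29 disjuncts means 28 disjunction signs; each needs 1 axiom instance + 1 MP = 2 lines: 2 * 28 = 56
Total = 1 + 56 = 57 lines.

57


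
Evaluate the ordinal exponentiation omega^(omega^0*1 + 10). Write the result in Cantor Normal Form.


omega^(omega^0*1 + 10):
omega^0 = 1, so the exponent is 1 + 10 = 11 (finite ordinal addition).
Result = omega^11, already a single CNF term.

omega^11


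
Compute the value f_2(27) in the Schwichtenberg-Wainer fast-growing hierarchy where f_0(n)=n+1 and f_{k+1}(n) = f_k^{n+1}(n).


f_2(27) = f_1^28(27)
f_1(m) = 2m + 1.
Iterating: f_1^k(n) = 2^k*(n+1) - 1.
f_2(27) = 2^28*(27+1) - 1 = 268435456*28 - 1 = 7516192767

7516192767


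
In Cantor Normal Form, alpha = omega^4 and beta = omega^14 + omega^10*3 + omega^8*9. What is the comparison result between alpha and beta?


Compare term by term from highest exponent:
alpha = omega^4
beta = omega^14 + omega^10*3 + omega^8*9
Term 1: alpha has omega^4*1, beta has omega^14*1
Term 2: alpha has omega^0*0, beta has omega^10*3
Term 3: alpha has omega^0*0, beta has omega^8*9
Result: alpha < beta

alpha < beta


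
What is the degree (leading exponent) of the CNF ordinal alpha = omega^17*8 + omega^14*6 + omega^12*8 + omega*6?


CNF: omega^17*8 + omega^14*6 + omega^12*8 + omega*6
The leading term is omega^17*8, which has exponent 17.

17


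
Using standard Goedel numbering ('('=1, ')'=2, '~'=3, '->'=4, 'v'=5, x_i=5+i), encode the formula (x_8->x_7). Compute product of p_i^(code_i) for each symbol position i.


Formula: (x_8->x_7)
Symbol codes: [1, 13, 4, 12, 2]
Primes: [2, 3, 5, 7, 11]
p_1^1 = 2^1 = 2
p_2^13 = 3^13 = 1594323
p_3^4 = 5^4 = 625
p_4^12 = 7^12 = 13841287201
p_5^2 = 11^2 = 121
Product = 3337706733291688353750

3337706733291688353750


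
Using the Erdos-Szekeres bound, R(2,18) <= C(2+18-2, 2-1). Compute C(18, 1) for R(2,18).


R(2,18) <= C(2+18-2, 2-1) = C(18, 1)
C(18, 1) = 18! / (1! * 17!)
= 18

18


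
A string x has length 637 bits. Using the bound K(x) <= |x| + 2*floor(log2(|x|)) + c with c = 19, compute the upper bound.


floor(log2(637)) = 9
2 * 9 = 18
K(x) <= 637 + 18 + 19 = 674

674


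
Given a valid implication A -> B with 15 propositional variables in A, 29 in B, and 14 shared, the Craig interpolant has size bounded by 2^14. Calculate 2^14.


Shared atoms = 14
Craig interpolant size bound = 2^14
= 16384

16384


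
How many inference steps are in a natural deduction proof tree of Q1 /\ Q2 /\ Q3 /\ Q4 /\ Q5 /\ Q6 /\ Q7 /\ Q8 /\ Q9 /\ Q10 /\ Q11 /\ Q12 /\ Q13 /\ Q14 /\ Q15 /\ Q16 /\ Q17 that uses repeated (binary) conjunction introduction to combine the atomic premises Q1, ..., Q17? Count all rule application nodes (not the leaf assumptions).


The target conjunction has 17 conjuncts, i.e. 16 binary /\ connectives.
Each conjunction-intro joins two pieces, so 17 atoms require 17-1 = 16 applications.
Total inference nodes = 16

16


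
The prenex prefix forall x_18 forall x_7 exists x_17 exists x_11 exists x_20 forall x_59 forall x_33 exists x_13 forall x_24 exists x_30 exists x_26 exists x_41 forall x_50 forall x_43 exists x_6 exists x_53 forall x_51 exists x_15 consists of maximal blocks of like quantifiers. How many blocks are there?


Alternations = 9.
Blocks = alternations + 1 = 10

10


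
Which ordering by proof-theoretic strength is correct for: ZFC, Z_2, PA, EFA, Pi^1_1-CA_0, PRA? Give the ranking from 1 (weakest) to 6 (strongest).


Ordering by consistency strength:
1. EFA
2. PRA
3. PA
4. Pi^1_1-CA_0
5. Z_2
6. ZFC


ZFC=6, Z_2=5, PA=3, EFA=1, Pi^1_1-CA_0=4, PRA=2


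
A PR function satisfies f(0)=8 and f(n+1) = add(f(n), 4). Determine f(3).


f(0) = 8
f(1) = add(f(0), 4) = add(8, 4) = 12
f(2) = add(f(1), 4) = add(12, 4) = 16
f(3) = add(f(2), 4) = add(16, 4) = 20


20


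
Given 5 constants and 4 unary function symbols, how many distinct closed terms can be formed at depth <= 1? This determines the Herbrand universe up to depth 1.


Herbrand terms by depth:
Depth 0: 5 constants
Depth 1: 20 new terms (running total: 25)
Total distinct ground terms = 25

25


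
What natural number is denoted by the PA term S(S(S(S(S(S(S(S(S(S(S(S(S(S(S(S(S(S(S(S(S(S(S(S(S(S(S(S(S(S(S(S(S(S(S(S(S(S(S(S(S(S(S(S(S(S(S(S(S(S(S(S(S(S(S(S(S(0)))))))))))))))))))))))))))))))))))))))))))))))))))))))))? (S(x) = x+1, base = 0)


Counting successors applied to 0:
57 applications of S to 0 = 57

57


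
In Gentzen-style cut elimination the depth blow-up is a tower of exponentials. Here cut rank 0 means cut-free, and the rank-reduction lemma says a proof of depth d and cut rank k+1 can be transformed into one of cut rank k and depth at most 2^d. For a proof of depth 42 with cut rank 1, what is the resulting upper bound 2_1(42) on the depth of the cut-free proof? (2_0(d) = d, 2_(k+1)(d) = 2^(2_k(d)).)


Each rank reduction sends depth d to at most 2^d; cut rank r needs r reductions.
2_0(42) = 42
2_1(42) = 2^42 = 4398046511104
Cut-free depth bound = 4398046511104

4398046511104


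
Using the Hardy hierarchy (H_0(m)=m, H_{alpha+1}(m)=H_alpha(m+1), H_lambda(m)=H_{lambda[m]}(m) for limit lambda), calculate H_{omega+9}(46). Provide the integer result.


H_{omega+9}(46):
Unwind the 9 successor steps: H_{omega+9}(46) = H_omega(46+9) = H_omega(55).
H_omega(m) = H_m(m) = m + m = 2m.
Result = 2 * 55 = 110

110


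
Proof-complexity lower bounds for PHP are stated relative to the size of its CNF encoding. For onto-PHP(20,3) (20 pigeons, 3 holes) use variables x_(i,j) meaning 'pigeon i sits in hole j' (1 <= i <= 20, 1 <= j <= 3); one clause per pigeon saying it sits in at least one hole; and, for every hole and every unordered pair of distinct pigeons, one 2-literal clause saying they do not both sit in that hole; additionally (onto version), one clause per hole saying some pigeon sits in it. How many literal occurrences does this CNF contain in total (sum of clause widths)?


onto-PHP(20,3): 20 pigeons, 3 holes, 20*3 = 60 variables.
- pigeon clauses: one per pigeon -> 20 clauses of width 3 -> 60 literals
- hole clauses: 3 holes * C(20,2) = 3 * 190 -> 570 clauses of width 2 -> 1140 literals
- onto clauses: one per hole -> 3 clauses of width 20 -> 60 literals
Total literal occurrences = 60 + 1140 + 60 = 1260

1260


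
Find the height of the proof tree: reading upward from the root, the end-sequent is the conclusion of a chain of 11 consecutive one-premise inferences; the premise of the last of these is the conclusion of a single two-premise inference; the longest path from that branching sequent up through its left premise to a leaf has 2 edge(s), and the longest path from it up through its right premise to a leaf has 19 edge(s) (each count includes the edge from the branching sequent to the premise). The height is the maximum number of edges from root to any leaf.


Longest path through the left premise: 2 edges (measured from the branching sequent)
Longest path through the right premise: 19 edges
Height of the subtree rooted at the branching sequent: max(2, 19) = 19
The branching sequent sits 11 edges above the root (the chain of one-premise inferences), so height = 19 + 11 = 30

30


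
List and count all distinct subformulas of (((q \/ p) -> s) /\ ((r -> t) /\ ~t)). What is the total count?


Formula: (((q \/ p) -> s) /\ ((r -> t) /\ ~t))
Subformulas found:
  1. q
  2. s
  3. r
  4. t
  5. p
  6. ~t
  7. (q \/ p)
  8. (r -> t)
  9. ((q \/ p) -> s)
  10. ((r -> t) /\ ~t)
  11. (((q \/ p) -> s) /\ ((r -> t) /\ ~t))
Total distinct subformulas = 11

11


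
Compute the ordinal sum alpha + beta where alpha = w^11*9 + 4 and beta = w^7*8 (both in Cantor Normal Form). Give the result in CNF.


Ordinal addition (w^11*9 + 4) + w^7*8:
alpha's leading term has exponent 11 > beta's exponent 7, so it survives.
alpha's tail term has exponent 0 < beta's exponent 7, so it is absorbed by beta.
In ordinal addition, any term followed by a strictly larger-exponent term is absorbed.
Result = w^11*9 + w^7*8

w^11*9 + w^7*8


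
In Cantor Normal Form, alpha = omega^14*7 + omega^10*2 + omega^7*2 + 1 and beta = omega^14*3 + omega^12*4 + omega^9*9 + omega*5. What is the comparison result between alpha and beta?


Compare term by term from highest exponent:
alpha = omega^14*7 + omega^10*2 + omega^7*2 + 1
beta = omega^14*3 + omega^12*4 + omega^9*9 + omega*5
Term 1: alpha has omega^14*7, beta has omega^14*3
Term 2: alpha has omega^10*2, beta has omega^12*4
Term 3: alpha has omega^7*2, beta has omega^9*9
Term 4: alpha has omega^0*1, beta has omega^1*5
Result: alpha > beta

alpha > beta


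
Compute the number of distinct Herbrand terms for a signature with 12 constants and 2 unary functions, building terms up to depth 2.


Herbrand terms by depth:
Depth 0: 12 constants
Depth 1: 24 new terms (running total: 36)
Depth 2: 48 new terms (running total: 84)
Total distinct ground terms = 84

84


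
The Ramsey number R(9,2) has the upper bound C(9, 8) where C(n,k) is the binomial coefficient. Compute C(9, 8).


R(9,2) <= C(9+2-2, 9-1) = C(9, 8)
C(9, 8) = 9! / (8! * 1!)
= 9

9


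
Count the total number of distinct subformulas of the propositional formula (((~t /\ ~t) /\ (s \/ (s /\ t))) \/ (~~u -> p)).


Formula: (((~t /\ ~t) /\ (s \/ (s /\ t))) \/ (~~u -> p))
Subformulas found:
  1. u
  2. s
  3. p
  4. t
  5. ~t
  6. ~u
  7. ~~u
  8. (s /\ t)
  9. (~~u -> p)
  10. (~t /\ ~t)
  11. (s \/ (s /\ t))
  12. ((~t /\ ~t) /\ (s \/ (s /\ t)))
  13. (((~t /\ ~t) /\ (s \/ (s /\ t))) \/ (~~u -> p))
Total distinct subformulas = 13

13


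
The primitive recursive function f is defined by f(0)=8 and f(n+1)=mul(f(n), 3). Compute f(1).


f(0) = 8
f(1) = mul(f(0), 3) = mul(8, 3) = 24


24


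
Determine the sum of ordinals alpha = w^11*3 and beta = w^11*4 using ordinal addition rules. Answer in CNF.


Ordinal addition w^11*3 + w^11*4:
Both terms have the same exponent 11.
w^e*c + w^e*d = w^e*(c+d).
Result = w^11*(3+4) = w^11*7

w^11*7


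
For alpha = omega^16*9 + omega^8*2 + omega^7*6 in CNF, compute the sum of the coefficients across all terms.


CNF: omega^16*9 + omega^8*2 + omega^7*6
Coefficients: 9 + 2 + 6 = 17

17


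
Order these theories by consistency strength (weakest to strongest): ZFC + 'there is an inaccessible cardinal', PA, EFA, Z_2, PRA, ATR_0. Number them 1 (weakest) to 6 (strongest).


Ordering by consistency strength:
1. EFA
2. PRA
3. PA
4. ATR_0
5. Z_2
6. ZFC + 'there is an inaccessible cardinal'


ZFC + 'there is an inaccessible cardinal'=6, PA=3, EFA=1, Z_2=5, PRA=2, ATR_0=4


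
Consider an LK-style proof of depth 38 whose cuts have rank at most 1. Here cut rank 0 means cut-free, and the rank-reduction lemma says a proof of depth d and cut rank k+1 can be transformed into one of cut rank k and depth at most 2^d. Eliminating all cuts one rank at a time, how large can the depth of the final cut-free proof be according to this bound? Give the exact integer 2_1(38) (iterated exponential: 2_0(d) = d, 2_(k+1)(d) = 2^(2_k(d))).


Each rank reduction sends depth d to at most 2^d; cut rank r needs r reductions.
2_0(38) = 38
2_1(38) = 2^38 = 274877906944
Cut-free depth bound = 274877906944

274877906944


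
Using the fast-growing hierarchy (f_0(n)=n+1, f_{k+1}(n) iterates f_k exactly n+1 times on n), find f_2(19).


f_2(19) = f_1^20(19)
f_1(m) = 2m + 1.
Iterating: f_1^k(n) = 2^k*(n+1) - 1.
f_2(19) = 2^20*(19+1) - 1 = 1048576*20 - 1 = 20971519

20971519


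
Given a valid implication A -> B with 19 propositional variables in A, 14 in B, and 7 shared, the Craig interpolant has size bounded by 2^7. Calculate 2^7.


Shared atoms = 7
Craig interpolant size bound = 2^7
= 128

128


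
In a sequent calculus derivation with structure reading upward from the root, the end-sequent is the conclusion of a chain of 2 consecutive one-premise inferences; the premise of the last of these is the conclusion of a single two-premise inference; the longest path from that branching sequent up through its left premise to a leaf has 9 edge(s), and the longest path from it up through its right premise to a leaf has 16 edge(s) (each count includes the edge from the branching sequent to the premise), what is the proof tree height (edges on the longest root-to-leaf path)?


Longest path through the left premise: 9 edges (measured from the branching sequent)
Longest path through the right premise: 16 edges
Height of the subtree rooted at the branching sequent: max(9, 16) = 16
The branching sequent sits 2 edges above the root (the chain of one-premise inferences), so height = 16 + 2 = 18

18


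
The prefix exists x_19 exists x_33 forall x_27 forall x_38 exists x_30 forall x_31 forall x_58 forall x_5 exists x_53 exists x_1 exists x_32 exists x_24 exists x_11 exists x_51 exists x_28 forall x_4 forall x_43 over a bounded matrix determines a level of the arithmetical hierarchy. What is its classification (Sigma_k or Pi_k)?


Leading quantifier is exists, so the class is Sigma.
Number of quantifier blocks = alternations + 1 = 5 + 1 = 6.
Classification: Sigma_6

Sigma_6


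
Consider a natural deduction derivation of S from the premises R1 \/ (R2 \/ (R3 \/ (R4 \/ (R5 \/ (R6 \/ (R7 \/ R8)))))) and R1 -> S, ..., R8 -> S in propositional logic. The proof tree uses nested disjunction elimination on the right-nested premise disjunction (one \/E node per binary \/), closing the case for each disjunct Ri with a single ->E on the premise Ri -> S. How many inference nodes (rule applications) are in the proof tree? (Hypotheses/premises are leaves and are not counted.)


The premise R1 \/ (R2 \/ (R3 \/ (R4 \/ (R5 \/ (R6 \/ (R7 \/ R8)))))) contains 8 disjuncts, hence 7 binary \/ connectives.
- Each binary \/ is eliminated once: 7 \/E nodes.
- Each of the 8 cases Ri derives S by one ->E with Ri -> S: 8 ->E nodes.
Total = 7 + 8 = 15

15


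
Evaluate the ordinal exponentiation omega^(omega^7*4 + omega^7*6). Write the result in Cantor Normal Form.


omega^(omega^7*4 + omega^7*6):
Both terms of the exponent have the same exponent 7, so they merge: omega^7*4 + omega^7*6 = omega^7*(4+6) = omega^7*10.
omega raised to a CNF ordinal is a single CNF term: Result = omega^(omega^7*10)

omega^(omega^7*10)


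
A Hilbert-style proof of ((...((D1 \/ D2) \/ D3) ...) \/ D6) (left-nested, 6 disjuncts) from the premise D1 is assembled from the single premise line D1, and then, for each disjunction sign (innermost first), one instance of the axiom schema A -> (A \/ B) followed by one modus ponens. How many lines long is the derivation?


Building the left-nested 6-ary disjunction from D1:
- 1 premise line (D1)
- 6 disjuncts means 5 disjunction signs; each needs 1 axiom instance + 1 MP = 2 lines: 2 * 5 = 10
Total = 1 + 10 = 11 lines.

11


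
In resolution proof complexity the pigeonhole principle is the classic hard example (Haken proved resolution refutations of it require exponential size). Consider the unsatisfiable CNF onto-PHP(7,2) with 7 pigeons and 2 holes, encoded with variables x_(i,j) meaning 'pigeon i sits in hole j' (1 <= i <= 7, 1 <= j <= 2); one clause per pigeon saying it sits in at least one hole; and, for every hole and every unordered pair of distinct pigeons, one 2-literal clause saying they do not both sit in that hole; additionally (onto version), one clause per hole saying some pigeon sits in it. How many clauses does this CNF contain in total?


onto-PHP(7,2): 7 pigeons, 2 holes, 7*2 = 14 variables.
- pigeon clauses: one per pigeon -> 7 clauses
- hole clauses: 2 holes * C(7,2) = 2 * 21 -> 42 clauses
- onto clauses: one per hole -> 2 clauses
Total clauses = 7 + 42 + 2 = 51

51


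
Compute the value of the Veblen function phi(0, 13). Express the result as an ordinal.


phi(0, 13):
phi(0, beta) = omega^beta by definition.
phi(0, 13) = omega^13

omega^13


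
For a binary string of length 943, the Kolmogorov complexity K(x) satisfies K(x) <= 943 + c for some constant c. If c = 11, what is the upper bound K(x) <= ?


K(x) <= |x| + c = 943 + 11 = 954

954


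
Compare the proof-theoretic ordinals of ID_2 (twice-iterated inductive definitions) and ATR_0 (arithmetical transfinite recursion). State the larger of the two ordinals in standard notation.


Proof-theoretic ordinal of ID_2 (twice-iterated inductive definitions): psi_0(epsilon_{Omega_2+1})
Proof-theoretic ordinal of ATR_0 (arithmetical transfinite recursion): Gamma_0
Comparing: Gamma_0 < psi_0(epsilon_{Omega_2+1}).
The larger ordinal is psi_0(epsilon_{Omega_2+1}) (from ID_2 (twice-iterated inductive definitions)).

psi_0(epsilon_{Omega_2+1})
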